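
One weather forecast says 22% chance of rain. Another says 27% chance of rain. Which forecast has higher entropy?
27% forecast

Treat each forecast as a Bernoulli distribution. Binary entropy is maximized at p=0.5 and falls off symmetrically toward 0 or 1. The 27% forecast is closer to 50%, so it is more uncertain. H(22%) ≈ 0.760 bits, H(27%) ≈ 0.841 bits.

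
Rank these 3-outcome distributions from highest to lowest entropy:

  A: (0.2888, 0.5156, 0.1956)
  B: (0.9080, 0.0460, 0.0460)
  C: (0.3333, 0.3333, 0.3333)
C > A > B

Key insight: Entropy is maximized by uniform distributions and minimized by concentrated distributions.

- Uniform distributions have maximum entropy log₂(3) = 1.5850 bits
- The more "peaked" or concentrated a distribution, the lower its entropy

Entropies:
  H(A) = 1.4707 bits
  H(B) = 0.5351 bits
  H(C) = 1.5850 bits

Ranking: C > A > B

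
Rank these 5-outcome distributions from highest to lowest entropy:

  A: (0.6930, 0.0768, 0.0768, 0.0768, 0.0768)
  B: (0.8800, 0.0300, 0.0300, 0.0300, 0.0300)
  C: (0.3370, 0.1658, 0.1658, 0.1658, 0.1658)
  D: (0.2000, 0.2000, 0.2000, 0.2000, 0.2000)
D > C > A > B

Key insight: Entropy is maximized by uniform distributions and minimized by concentrated distributions.

Entropies:
  H(A) = 1.5037 bits
  H(B) = 0.7694 bits
  H(C) = 2.2479 bits
  H(D) = 2.3219 bits

Ranking: D > C > A > B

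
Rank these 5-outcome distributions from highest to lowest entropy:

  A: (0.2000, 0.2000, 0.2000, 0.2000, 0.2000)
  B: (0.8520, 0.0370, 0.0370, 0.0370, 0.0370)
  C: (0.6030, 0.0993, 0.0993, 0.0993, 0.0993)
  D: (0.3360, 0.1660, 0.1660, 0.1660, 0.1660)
A > D > C > B

Key insight: Entropy is maximized by uniform distributions and minimized by concentrated distributions.

Entropies:
  H(A) = 2.3219 bits
  H(B) = 0.9008 bits
  H(C) = 1.7632 bits
  H(D) = 2.2489 bits

Ranking: A > D > C > B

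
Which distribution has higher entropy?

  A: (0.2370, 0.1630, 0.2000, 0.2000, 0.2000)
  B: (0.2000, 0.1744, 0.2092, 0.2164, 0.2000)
B

Both distributions are close to uniform, making this a harder comparison.

H(A) = 2.3120 bits
H(B) = 2.3182 bits

The distribution closer to uniform has higher entropy.
Answer: B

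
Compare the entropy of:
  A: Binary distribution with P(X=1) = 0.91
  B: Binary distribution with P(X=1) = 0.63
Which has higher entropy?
B

For binary distributions, entropy is maximized at p=0.5 and decreases as p moves toward 0 or 1.

H(A) = H(0.91) = 0.4365 bits
H(B) = H(0.63) = 0.9507 bits

Distribution B (p=0.63) is closer to uniform (p=0.5), so it has higher entropy.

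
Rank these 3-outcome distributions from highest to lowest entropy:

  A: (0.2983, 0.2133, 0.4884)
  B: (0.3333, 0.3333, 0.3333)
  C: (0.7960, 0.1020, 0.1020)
B > A > C

Key insight: Entropy is maximized by uniform distributions and minimized by concentrated distributions.

- Uniform distributions have maximum entropy log₂(3) = 1.5850 bits
- The more "peaked" or concentrated a distribution, the lower its entropy

Entropies:
  H(A) = 1.5010 bits
  H(B) = 1.5850 bits
  H(C) = 0.9339 bits

Ranking: B > A > C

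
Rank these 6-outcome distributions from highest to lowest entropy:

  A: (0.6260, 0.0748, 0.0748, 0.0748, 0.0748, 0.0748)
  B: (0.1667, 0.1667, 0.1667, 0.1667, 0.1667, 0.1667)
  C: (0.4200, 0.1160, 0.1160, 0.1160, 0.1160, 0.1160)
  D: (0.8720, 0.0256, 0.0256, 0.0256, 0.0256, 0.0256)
B > C > A > D

Key insight: Entropy is maximized by uniform distributions and minimized by concentrated distributions.

Entropies:
  H(A) = 1.8221 bits
  H(B) = 2.5850 bits
  H(C) = 2.3282 bits
  H(D) = 0.8491 bits

Ranking: B > C > A > D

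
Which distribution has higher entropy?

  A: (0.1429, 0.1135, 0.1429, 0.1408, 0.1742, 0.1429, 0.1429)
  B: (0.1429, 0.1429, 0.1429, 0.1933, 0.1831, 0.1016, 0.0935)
A

Both distributions are close to uniform, making this a harder comparison.

H(A) = 2.7980 bits
H(B) = 2.7647 bits

The distribution closer to uniform has higher entropy.
Answer: A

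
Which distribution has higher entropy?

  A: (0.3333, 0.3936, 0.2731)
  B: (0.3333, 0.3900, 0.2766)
B

Both distributions are close to uniform, making this a harder comparison.

H(A) = 1.5692 bits
H(B) = 1.5710 bits

The distribution closer to uniform has higher entropy.
Answer: B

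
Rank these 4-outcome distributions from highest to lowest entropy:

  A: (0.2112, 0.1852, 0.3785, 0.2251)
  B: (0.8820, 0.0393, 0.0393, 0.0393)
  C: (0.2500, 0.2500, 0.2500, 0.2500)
C > A > B

Key insight: Entropy is maximized by uniform distributions and minimized by concentrated distributions.

- Uniform distributions have maximum entropy log₂(4) = 2.0000 bits
- The more "peaked" or concentrated a distribution, the lower its entropy

Entropies:
  H(A) = 1.9391 bits
  H(B) = 0.7106 bits
  H(C) = 2.0000 bits

Ranking: C > A > B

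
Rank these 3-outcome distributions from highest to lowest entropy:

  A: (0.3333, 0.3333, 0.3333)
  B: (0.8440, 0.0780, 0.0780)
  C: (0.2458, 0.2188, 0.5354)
A > C > B

Key insight: Entropy is maximized by uniform distributions and minimized by concentrated distributions.

- Uniform distributions have maximum entropy log₂(3) = 1.5850 bits
- The more "peaked" or concentrated a distribution, the lower its entropy

Entropies:
  H(A) = 1.5850 bits
  H(B) = 0.7807 bits
  H(C) = 1.4598 bits

Ranking: A > C > B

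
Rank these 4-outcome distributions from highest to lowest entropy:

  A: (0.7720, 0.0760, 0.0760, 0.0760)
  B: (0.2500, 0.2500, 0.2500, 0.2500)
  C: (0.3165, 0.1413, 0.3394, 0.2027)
B > C > A

Key insight: Entropy is maximized by uniform distributions and minimized by concentrated distributions.

- Uniform distributions have maximum entropy log₂(4) = 2.0000 bits
- The more "peaked" or concentrated a distribution, the lower its entropy

Entropies:
  H(A) = 1.1359 bits
  H(B) = 2.0000 bits
  H(C) = 1.9201 bits

Ranking: B > C > A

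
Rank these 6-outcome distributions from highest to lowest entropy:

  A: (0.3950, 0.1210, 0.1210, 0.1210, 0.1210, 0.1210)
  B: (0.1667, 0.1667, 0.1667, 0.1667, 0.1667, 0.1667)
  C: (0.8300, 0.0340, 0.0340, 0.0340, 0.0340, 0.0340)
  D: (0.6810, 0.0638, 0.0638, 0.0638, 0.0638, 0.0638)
B > A > D > C

Key insight: Entropy is maximized by uniform distributions and minimized by concentrated distributions.

Entropies:
  H(A) = 2.3727 bits
  H(B) = 2.5850 bits
  H(C) = 1.0524 bits
  H(D) = 1.6440 bits

Ranking: B > A > D > C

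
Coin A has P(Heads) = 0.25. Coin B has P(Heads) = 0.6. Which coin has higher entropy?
B

For binary distributions, entropy is maximized at p=0.5 and decreases as p moves toward 0 or 1.

H(A) = H(0.25) = 0.8113 bits
H(B) = H(0.6) = 0.9710 bits

Distribution B (p=0.6) is closer to uniform (p=0.5), so it has higher entropy.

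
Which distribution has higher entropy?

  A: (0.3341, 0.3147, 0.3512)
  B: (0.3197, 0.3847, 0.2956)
A

Both distributions are close to uniform, making this a harder comparison.

H(A) = 1.5835 bits
H(B) = 1.5759 bits

The distribution closer to uniform has higher entropy.
Answer: A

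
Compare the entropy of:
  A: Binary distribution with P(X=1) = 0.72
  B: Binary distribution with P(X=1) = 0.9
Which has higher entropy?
A

For binary distributions, entropy is maximized at p=0.5 and decreases as p moves toward 0 or 1.

H(A) = H(0.72) = 0.8555 bits
H(B) = H(0.9) = 0.4690 bits

Distribution A (p=0.72) is closer to uniform (p=0.5), so it has higher entropy.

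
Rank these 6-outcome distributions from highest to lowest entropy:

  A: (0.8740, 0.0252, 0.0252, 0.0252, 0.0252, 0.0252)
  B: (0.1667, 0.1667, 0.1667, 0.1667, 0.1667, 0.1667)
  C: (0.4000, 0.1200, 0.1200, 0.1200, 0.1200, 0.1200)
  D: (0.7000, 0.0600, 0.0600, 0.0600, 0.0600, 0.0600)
B > C > D > A

Key insight: Entropy is maximized by uniform distributions and minimized by concentrated distributions.

Entropies:
  H(A) = 0.8389 bits
  H(B) = 2.5850 bits
  H(C) = 2.3641 bits
  H(D) = 1.5779 bits

Ranking: B > C > D > A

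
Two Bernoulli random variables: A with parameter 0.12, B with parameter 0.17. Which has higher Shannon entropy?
B

For binary distributions, entropy is maximized at p=0.5 and decreases as p moves toward 0 or 1.

H(A) = H(0.12) = 0.5294 bits
H(B) = H(0.17) = 0.6577 bits

Distribution B (p=0.17) is closer to uniform (p=0.5), so it has higher entropy.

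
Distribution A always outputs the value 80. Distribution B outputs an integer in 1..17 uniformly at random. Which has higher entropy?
B

A is deterministic, so H(A) = 0. B is uniform over 17 outcomes, so H(B) = log₂(17) = 4.087 bits. Any distribution with genuine randomness has higher entropy than a deterministic one.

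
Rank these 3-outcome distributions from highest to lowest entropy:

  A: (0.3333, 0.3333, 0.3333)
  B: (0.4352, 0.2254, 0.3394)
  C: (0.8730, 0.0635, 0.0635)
A > B > C

Key insight: Entropy is maximized by uniform distributions and minimized by concentrated distributions.

- Uniform distributions have maximum entropy log₂(3) = 1.5850 bits
- The more "peaked" or concentrated a distribution, the lower its entropy

Entropies:
  H(A) = 1.5850 bits
  H(B) = 1.5359 bits
  H(C) = 0.6762 bits

Ranking: A > B > C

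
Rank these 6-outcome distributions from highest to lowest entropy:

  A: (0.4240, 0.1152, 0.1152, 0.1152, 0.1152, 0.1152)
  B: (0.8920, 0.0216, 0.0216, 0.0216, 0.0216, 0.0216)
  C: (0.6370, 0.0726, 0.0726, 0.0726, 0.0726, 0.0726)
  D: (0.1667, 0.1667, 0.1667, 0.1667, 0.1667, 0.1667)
D > A > C > B

Key insight: Entropy is maximized by uniform distributions and minimized by concentrated distributions.

Entropies:
  H(A) = 2.3207 bits
  H(B) = 0.7446 bits
  H(C) = 1.7880 bits
  H(D) = 2.5850 bits

Ranking: D > A > C > B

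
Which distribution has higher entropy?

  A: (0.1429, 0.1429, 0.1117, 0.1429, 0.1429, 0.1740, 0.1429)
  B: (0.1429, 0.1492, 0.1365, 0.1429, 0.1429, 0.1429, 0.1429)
B

Both distributions are close to uniform, making this a harder comparison.

H(A) = 2.7975 bits
H(B) = 2.8069 bits

The distribution closer to uniform has higher entropy.
Answer: B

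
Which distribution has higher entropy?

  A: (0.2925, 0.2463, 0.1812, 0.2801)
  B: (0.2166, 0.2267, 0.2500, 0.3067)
B

Both distributions are close to uniform, making this a harder comparison.

H(A) = 1.9774 bits
H(B) = 1.9864 bits

The distribution closer to uniform has higher entropy.
Answer: B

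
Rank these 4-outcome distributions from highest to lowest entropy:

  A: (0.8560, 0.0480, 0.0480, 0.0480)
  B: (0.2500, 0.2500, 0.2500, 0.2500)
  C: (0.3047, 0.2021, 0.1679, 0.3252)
B > C > A

Key insight: Entropy is maximized by uniform distributions and minimized by concentrated distributions.

- Uniform distributions have maximum entropy log₂(4) = 2.0000 bits
- The more "peaked" or concentrated a distribution, the lower its entropy

Entropies:
  H(A) = 0.8229 bits
  H(B) = 2.0000 bits
  H(C) = 1.9480 bits

Ranking: B > C > A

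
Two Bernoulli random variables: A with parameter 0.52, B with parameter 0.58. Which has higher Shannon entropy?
A

For binary distributions, entropy is maximized at p=0.5 and decreases as p moves toward 0 or 1.

H(A) = H(0.52) = 0.9988 bits
H(B) = H(0.58) = 0.9815 bits

Distribution A (p=0.52) is closer to uniform (p=0.5), so it has higher entropy.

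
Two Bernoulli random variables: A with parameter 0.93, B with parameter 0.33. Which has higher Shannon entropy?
B

For binary distributions, entropy is maximized at p=0.5 and decreases as p moves toward 0 or 1.

H(A) = H(0.93) = 0.3659 bits
H(B) = H(0.33) = 0.9149 bits

Distribution B (p=0.33) is closer to uniform (p=0.5), so it has higher entropy.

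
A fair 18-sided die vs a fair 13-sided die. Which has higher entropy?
18-sided die

Both are uniform distributions; for uniform over n outcomes, H = log₂(n). H(18-sided) = log₂(18) = 4.170 bits and H(13-sided) = log₂(13) = 3.700 bits. More outcomes in a uniform distribution means higher entropy.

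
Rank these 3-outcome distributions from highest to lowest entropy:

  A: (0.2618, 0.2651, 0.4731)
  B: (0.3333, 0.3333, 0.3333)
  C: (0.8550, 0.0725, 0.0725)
B > A > C

Key insight: Entropy is maximized by uniform distributions and minimized by concentrated distributions.

- Uniform distributions have maximum entropy log₂(3) = 1.5850 bits
- The more "peaked" or concentrated a distribution, the lower its entropy

Entropies:
  H(A) = 1.5248 bits
  H(B) = 1.5850 bits
  H(C) = 0.7422 bits

Ranking: B > A > C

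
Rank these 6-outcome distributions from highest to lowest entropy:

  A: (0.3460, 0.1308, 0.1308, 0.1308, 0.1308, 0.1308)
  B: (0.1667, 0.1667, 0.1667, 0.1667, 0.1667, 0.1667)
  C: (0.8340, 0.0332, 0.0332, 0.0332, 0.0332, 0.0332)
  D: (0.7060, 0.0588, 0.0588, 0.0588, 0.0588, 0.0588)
B > A > D > C

Key insight: Entropy is maximized by uniform distributions and minimized by concentrated distributions.

Entropies:
  H(A) = 2.4490 bits
  H(B) = 2.5850 bits
  H(C) = 1.0339 bits
  H(D) = 1.5565 bits

Ranking: B > A > D > C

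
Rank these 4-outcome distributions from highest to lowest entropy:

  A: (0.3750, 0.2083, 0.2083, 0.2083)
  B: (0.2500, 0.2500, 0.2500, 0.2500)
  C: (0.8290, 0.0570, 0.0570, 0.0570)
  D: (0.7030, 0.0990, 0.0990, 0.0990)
B > A > D > C

Key insight: Entropy is maximized by uniform distributions and minimized by concentrated distributions.

Entropies:
  H(A) = 1.9450 bits
  H(B) = 2.0000 bits
  H(C) = 0.9310 bits
  H(D) = 1.3483 bits

Ranking: B > A > D > C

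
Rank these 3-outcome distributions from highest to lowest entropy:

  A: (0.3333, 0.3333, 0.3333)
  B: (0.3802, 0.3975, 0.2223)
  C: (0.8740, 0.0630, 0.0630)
A > B > C

Key insight: Entropy is maximized by uniform distributions and minimized by concentrated distributions.

- Uniform distributions have maximum entropy log₂(3) = 1.5850 bits
- The more "peaked" or concentrated a distribution, the lower its entropy

Entropies:
  H(A) = 1.5850 bits
  H(B) = 1.5418 bits
  H(C) = 0.6724 bits

Ranking: A > B > C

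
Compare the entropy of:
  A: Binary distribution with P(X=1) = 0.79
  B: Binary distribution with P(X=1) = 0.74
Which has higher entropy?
B

For binary distributions, entropy is maximized at p=0.5 and decreases as p moves toward 0 or 1.

H(A) = H(0.79) = 0.7415 bits
H(B) = H(0.74) = 0.8267 bits

Distribution B (p=0.74) is closer to uniform (p=0.5), so it has higher entropy.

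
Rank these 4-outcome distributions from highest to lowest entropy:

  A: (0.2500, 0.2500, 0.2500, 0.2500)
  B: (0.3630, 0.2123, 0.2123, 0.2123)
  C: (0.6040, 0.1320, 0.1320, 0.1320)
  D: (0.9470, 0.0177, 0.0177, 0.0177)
A > B > C > D

Key insight: Entropy is maximized by uniform distributions and minimized by concentrated distributions.

Entropies:
  H(A) = 2.0000 bits
  H(B) = 1.9548 bits
  H(C) = 1.5962 bits
  H(D) = 0.3830 bits

Ranking: A > B > C > D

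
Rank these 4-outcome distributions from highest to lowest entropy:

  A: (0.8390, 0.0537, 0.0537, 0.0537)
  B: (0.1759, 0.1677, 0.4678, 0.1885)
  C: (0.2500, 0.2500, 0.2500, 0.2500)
C > B > A

Key insight: Entropy is maximized by uniform distributions and minimized by concentrated distributions.

- Uniform distributions have maximum entropy log₂(4) = 2.0000 bits
- The more "peaked" or concentrated a distribution, the lower its entropy

Entropies:
  H(A) = 0.8919 bits
  H(B) = 1.8397 bits
  H(C) = 2.0000 bits

Ranking: C > B > A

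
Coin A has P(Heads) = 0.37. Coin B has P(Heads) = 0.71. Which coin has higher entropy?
A

For binary distributions, entropy is maximized at p=0.5 and decreases as p moves toward 0 or 1.

H(A) = H(0.37) = 0.9507 bits
H(B) = H(0.71) = 0.8687 bits

Distribution A (p=0.37) is closer to uniform (p=0.5), so it has higher entropy.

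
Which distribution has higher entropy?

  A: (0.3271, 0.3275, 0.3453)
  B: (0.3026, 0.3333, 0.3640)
A

Both distributions are close to uniform, making this a harder comparison.

H(A) = 1.5845 bits
H(B) = 1.5809 bits

The distribution closer to uniform has higher entropy.
Answer: A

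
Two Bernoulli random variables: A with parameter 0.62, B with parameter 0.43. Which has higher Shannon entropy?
B

For binary distributions, entropy is maximized at p=0.5 and decreases as p moves toward 0 or 1.

H(A) = H(0.62) = 0.9580 bits
H(B) = H(0.43) = 0.9858 bits

Distribution B (p=0.43) is closer to uniform (p=0.5), so it has higher entropy.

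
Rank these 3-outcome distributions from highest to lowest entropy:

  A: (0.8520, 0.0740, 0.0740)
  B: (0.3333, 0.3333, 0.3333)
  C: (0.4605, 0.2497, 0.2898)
B > C > A

Key insight: Entropy is maximized by uniform distributions and minimized by concentrated distributions.

- Uniform distributions have maximum entropy log₂(3) = 1.5850 bits
- The more "peaked" or concentrated a distribution, the lower its entropy

Entropies:
  H(A) = 0.7528 bits
  H(B) = 1.5850 bits
  H(C) = 1.5328 bits

Ranking: B > C > A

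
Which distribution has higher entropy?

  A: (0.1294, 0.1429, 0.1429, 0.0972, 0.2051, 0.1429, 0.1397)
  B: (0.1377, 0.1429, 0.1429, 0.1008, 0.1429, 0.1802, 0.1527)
B

Both distributions are close to uniform, making this a harder comparison.

H(A) = 2.7773 bits
H(B) = 2.7903 bits

The distribution closer to uniform has higher entropy.
Answer: B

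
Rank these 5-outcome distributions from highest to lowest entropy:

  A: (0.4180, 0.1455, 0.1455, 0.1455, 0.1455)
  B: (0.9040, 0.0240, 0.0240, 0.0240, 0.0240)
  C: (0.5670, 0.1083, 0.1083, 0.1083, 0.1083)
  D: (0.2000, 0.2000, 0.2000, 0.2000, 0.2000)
D > A > C > B

Key insight: Entropy is maximized by uniform distributions and minimized by concentrated distributions.

Entropies:
  H(A) = 2.1445 bits
  H(B) = 0.6482 bits
  H(C) = 1.8530 bits
  H(D) = 2.3219 bits

Ranking: D > A > C > B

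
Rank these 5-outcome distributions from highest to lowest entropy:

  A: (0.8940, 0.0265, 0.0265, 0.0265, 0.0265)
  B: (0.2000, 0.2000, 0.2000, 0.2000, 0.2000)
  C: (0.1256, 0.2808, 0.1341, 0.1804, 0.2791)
B > C > A

Key insight: Entropy is maximized by uniform distributions and minimized by concentrated distributions.

- Uniform distributions have maximum entropy log₂(5) = 2.3219 bits
- The more "peaked" or concentrated a distribution, the lower its entropy

Entropies:
  H(A) = 0.6997 bits
  H(B) = 2.3219 bits
  H(C) = 2.2388 bits

Ranking: B > C > A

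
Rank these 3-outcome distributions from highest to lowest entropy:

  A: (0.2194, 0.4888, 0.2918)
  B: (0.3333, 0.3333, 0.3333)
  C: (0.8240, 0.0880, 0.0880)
B > A > C

Key insight: Entropy is maximized by uniform distributions and minimized by concentrated distributions.

- Uniform distributions have maximum entropy log₂(3) = 1.5850 bits
- The more "peaked" or concentrated a distribution, the lower its entropy

Entropies:
  H(A) = 1.5034 bits
  H(B) = 1.5850 bits
  H(C) = 0.8472 bits

Ranking: B > A > C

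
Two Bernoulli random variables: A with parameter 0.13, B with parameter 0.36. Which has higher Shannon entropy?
B

For binary distributions, entropy is maximized at p=0.5 and decreases as p moves toward 0 or 1.

H(A) = H(0.13) = 0.5574 bits
H(B) = H(0.36) = 0.9427 bits

Distribution B (p=0.36) is closer to uniform (p=0.5), so it has higher entropy.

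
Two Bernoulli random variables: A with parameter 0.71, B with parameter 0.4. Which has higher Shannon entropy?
B

For binary distributions, entropy is maximized at p=0.5 and decreases as p moves toward 0 or 1.

H(A) = H(0.71) = 0.8687 bits
H(B) = H(0.4) = 0.9710 bits

Distribution B (p=0.4) is closer to uniform (p=0.5), so it has higher entropy.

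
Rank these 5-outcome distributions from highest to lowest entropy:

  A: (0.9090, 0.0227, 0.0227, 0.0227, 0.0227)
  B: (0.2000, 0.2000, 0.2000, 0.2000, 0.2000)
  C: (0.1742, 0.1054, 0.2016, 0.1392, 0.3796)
B > C > A

Key insight: Entropy is maximized by uniform distributions and minimized by concentrated distributions.

- Uniform distributions have maximum entropy log₂(5) = 2.3219 bits
- The more "peaked" or concentrated a distribution, the lower its entropy

Entropies:
  H(A) = 0.6218 bits
  H(B) = 2.3219 bits
  H(C) = 2.1736 bits

Ranking: B > C > A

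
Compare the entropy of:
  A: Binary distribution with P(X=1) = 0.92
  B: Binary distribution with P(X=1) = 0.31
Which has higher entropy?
B

For binary distributions, entropy is maximized at p=0.5 and decreases as p moves toward 0 or 1.

H(A) = H(0.92) = 0.4022 bits
H(B) = H(0.31) = 0.8932 bits

Distribution B (p=0.31) is closer to uniform (p=0.5), so it has higher entropy.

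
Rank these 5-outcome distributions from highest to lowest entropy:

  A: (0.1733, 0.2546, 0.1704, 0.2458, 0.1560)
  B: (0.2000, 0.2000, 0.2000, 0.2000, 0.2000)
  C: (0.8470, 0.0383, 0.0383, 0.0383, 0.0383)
B > A > C

Key insight: Entropy is maximized by uniform distributions and minimized by concentrated distributions.

- Uniform distributions have maximum entropy log₂(5) = 2.3219 bits
- The more "peaked" or concentrated a distribution, the lower its entropy

Entropies:
  H(A) = 2.2914 bits
  H(B) = 2.3219 bits
  H(C) = 0.9233 bits

Ranking: B > A > C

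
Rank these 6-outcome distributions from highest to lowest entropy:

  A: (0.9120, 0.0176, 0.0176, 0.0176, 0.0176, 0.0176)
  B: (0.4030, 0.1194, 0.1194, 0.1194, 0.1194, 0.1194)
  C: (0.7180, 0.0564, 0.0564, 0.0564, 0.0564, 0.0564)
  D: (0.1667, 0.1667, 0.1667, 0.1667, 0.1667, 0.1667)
D > B > C > A

Key insight: Entropy is maximized by uniform distributions and minimized by concentrated distributions.

Entropies:
  H(A) = 0.6341 bits
  H(B) = 2.3589 bits
  H(C) = 1.5129 bits
  H(D) = 2.5850 bits

Ranking: D > B > C > A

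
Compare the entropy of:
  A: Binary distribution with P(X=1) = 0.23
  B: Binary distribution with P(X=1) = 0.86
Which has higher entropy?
A

For binary distributions, entropy is maximized at p=0.5 and decreases as p moves toward 0 or 1.

H(A) = H(0.23) = 0.7780 bits
H(B) = H(0.86) = 0.5842 bits

Distribution A (p=0.23) is closer to uniform (p=0.5), so it has higher entropy.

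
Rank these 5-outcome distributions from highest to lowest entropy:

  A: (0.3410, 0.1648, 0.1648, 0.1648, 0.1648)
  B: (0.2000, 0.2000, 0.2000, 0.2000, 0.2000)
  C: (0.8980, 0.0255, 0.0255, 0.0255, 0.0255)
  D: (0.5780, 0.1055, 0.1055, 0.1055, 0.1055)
B > A > D > C

Key insight: Entropy is maximized by uniform distributions and minimized by concentrated distributions.

Entropies:
  H(A) = 2.2438 bits
  H(B) = 2.3219 bits
  H(C) = 0.6793 bits
  H(D) = 1.8264 bits

Ranking: B > A > D > C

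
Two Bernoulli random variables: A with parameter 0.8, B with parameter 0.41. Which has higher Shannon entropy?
B

For binary distributions, entropy is maximized at p=0.5 and decreases as p moves toward 0 or 1.

H(A) = H(0.8) = 0.7219 bits
H(B) = H(0.41) = 0.9765 bits

Distribution B (p=0.41) is closer to uniform (p=0.5), so it has higher entropy.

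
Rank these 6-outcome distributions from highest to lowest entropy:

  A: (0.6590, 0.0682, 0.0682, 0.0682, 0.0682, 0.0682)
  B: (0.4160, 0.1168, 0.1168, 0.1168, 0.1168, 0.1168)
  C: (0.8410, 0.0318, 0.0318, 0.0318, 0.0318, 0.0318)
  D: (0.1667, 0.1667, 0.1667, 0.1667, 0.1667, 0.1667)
D > B > A > C

Key insight: Entropy is maximized by uniform distributions and minimized by concentrated distributions.

Entropies:
  H(A) = 1.7175 bits
  H(B) = 2.3355 bits
  H(C) = 1.0011 bits
  H(D) = 2.5850 bits

Ranking: D > B > A > C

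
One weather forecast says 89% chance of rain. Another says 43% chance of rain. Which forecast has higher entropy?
43% forecast

Treat each forecast as a Bernoulli distribution. Binary entropy is maximized at p=0.5 and falls off symmetrically toward 0 or 1. The 43% forecast is closer to 50%, so it is more uncertain. H(89%) ≈ 0.500 bits, H(43%) ≈ 0.986 bits.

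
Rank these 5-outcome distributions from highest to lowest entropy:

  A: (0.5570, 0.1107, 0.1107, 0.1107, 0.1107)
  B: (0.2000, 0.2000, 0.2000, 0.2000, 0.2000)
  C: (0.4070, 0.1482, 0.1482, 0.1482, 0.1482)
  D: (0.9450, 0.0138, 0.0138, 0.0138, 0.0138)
B > C > A > D

Key insight: Entropy is maximized by uniform distributions and minimized by concentrated distributions.

Entropies:
  H(A) = 1.8766 bits
  H(B) = 2.3219 bits
  H(C) = 2.1609 bits
  H(D) = 0.4173 bits

Ranking: B > C > A > D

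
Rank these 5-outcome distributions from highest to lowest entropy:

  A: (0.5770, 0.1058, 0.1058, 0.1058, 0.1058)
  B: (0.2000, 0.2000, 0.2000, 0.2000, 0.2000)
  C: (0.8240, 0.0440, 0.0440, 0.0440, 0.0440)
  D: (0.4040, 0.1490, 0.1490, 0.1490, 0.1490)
B > D > A > C

Key insight: Entropy is maximized by uniform distributions and minimized by concentrated distributions.

Entropies:
  H(A) = 1.8288 bits
  H(B) = 2.3219 bits
  H(C) = 1.0232 bits
  H(D) = 2.1652 bits

Ranking: B > D > A > C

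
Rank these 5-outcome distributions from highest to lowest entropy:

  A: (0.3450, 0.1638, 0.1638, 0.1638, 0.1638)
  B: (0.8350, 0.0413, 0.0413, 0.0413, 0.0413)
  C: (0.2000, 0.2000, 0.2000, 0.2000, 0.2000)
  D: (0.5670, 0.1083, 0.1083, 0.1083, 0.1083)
C > A > D > B

Key insight: Entropy is maximized by uniform distributions and minimized by concentrated distributions.

Entropies:
  H(A) = 2.2395 bits
  H(B) = 0.9761 bits
  H(C) = 2.3219 bits
  H(D) = 1.8530 bits

Ranking: C > A > D > B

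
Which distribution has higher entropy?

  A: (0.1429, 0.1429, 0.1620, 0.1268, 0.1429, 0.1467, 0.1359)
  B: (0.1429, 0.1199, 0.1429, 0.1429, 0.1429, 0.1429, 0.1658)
A

Both distributions are close to uniform, making this a harder comparison.

H(A) = 2.8039 bits
H(B) = 2.8020 bits

The distribution closer to uniform has higher entropy.
Answer: A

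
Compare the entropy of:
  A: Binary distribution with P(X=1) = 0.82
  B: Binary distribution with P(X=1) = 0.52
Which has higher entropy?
B

For binary distributions, entropy is maximized at p=0.5 and decreases as p moves toward 0 or 1.

H(A) = H(0.82) = 0.6801 bits
H(B) = H(0.52) = 0.9988 bits

Distribution B (p=0.52) is closer to uniform (p=0.5), so it has higher entropy.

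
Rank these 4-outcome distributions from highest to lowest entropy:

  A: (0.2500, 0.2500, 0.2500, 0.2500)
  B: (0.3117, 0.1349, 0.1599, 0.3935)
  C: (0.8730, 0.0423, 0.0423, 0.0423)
A > B > C

Key insight: Entropy is maximized by uniform distributions and minimized by concentrated distributions.

- Uniform distributions have maximum entropy log₂(4) = 2.0000 bits
- The more "peaked" or concentrated a distribution, the lower its entropy

Entropies:
  H(A) = 2.0000 bits
  H(B) = 1.8664 bits
  H(C) = 0.7504 bits

Ranking: A > B > C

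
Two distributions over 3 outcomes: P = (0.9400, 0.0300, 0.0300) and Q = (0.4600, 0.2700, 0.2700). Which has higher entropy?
Q

P is highly concentrated on one outcome (94%), making it nearly deterministic. Q spreads its mass more evenly (max 46%). The more spread-out distribution has higher entropy: H(P) ≈ 0.387 bits, H(Q) ≈ 1.535 bits.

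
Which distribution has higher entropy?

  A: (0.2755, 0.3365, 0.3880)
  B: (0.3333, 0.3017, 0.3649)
B

Both distributions are close to uniform, making this a harder comparison.

H(A) = 1.5711 bits
H(B) = 1.5806 bits

The distribution closer to uniform has higher entropy.
Answer: B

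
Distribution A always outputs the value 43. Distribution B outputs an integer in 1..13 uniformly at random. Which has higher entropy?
B

A is deterministic, so H(A) = 0. B is uniform over 13 outcomes, so H(B) = log₂(13) = 3.700 bits. Any distribution with genuine randomness has higher entropy than a deterministic one.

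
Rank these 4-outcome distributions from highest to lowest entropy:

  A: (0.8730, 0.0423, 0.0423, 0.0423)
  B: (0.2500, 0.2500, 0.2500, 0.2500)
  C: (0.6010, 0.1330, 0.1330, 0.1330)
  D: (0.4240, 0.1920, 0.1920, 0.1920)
B > D > C > A

Key insight: Entropy is maximized by uniform distributions and minimized by concentrated distributions.

Entropies:
  H(A) = 0.7504 bits
  H(B) = 2.0000 bits
  H(C) = 1.6028 bits
  H(D) = 1.8962 bits

Ranking: B > D > C > A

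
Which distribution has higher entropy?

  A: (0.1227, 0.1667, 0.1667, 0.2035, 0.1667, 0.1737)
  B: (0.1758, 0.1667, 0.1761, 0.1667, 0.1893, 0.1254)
B

Both distributions are close to uniform, making this a harder comparison.

H(A) = 2.5701 bits
H(B) = 2.5740 bits

The distribution closer to uniform has higher entropy.
Answer: B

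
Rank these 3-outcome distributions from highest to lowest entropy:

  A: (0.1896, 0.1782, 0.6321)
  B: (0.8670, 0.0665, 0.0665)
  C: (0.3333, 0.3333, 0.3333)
C > A > B

Key insight: Entropy is maximized by uniform distributions and minimized by concentrated distributions.

- Uniform distributions have maximum entropy log₂(3) = 1.5850 bits
- The more "peaked" or concentrated a distribution, the lower its entropy

Entropies:
  H(A) = 1.3166 bits
  H(B) = 0.6986 bits
  H(C) = 1.5850 bits

Ranking: C > A > B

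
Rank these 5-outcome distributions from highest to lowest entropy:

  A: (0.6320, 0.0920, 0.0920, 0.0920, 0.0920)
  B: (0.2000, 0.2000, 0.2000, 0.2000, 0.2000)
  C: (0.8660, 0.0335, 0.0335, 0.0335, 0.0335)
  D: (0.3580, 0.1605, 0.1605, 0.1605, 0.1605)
B > D > A > C

Key insight: Entropy is maximized by uniform distributions and minimized by concentrated distributions.

Entropies:
  H(A) = 1.6851 bits
  H(B) = 2.3219 bits
  H(C) = 0.8363 bits
  H(D) = 2.2250 bits

Ranking: B > D > A > C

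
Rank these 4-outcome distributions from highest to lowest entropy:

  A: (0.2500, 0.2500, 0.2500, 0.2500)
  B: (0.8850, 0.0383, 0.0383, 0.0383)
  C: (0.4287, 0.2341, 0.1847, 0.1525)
A > C > B

Key insight: Entropy is maximized by uniform distributions and minimized by concentrated distributions.

- Uniform distributions have maximum entropy log₂(4) = 2.0000 bits
- The more "peaked" or concentrated a distribution, the lower its entropy

Entropies:
  H(A) = 2.0000 bits
  H(B) = 0.6971 bits
  H(C) = 1.8781 bits

Ranking: A > C > B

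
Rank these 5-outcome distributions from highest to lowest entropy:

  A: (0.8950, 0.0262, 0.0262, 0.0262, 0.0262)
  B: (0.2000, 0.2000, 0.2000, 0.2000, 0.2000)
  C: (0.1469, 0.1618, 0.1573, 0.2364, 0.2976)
B > C > A

Key insight: Entropy is maximized by uniform distributions and minimized by concentrated distributions.

- Uniform distributions have maximum entropy log₂(5) = 2.3219 bits
- The more "peaked" or concentrated a distribution, the lower its entropy

Entropies:
  H(A) = 0.6946 bits
  H(B) = 2.3219 bits
  H(C) = 2.2636 bits

Ranking: B > C > A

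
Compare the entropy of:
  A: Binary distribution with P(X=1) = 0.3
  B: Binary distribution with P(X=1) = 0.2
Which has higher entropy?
A

For binary distributions, entropy is maximized at p=0.5 and decreases as p moves toward 0 or 1.

H(A) = H(0.3) = 0.8813 bits
H(B) = H(0.2) = 0.7219 bits

Distribution A (p=0.3) is closer to uniform (p=0.5), so it has higher entropy.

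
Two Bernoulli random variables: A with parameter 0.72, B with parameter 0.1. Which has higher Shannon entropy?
A

For binary distributions, entropy is maximized at p=0.5 and decreases as p moves toward 0 or 1.

H(A) = H(0.72) = 0.8555 bits
H(B) = H(0.1) = 0.4690 bits

Distribution A (p=0.72) is closer to uniform (p=0.5), so it has higher entropy.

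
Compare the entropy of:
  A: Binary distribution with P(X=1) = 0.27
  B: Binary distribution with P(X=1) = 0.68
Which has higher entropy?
B

For binary distributions, entropy is maximized at p=0.5 and decreases as p moves toward 0 or 1.

H(A) = H(0.27) = 0.8415 bits
H(B) = H(0.68) = 0.9044 bits

Distribution B (p=0.68) is closer to uniform (p=0.5), so it has higher entropy.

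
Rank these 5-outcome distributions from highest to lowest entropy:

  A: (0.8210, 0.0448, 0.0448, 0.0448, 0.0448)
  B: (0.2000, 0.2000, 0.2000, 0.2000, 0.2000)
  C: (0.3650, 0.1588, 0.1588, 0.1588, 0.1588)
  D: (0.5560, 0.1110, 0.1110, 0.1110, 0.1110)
B > C > D > A

Key insight: Entropy is maximized by uniform distributions and minimized by concentrated distributions.

Entropies:
  H(A) = 1.0359 bits
  H(B) = 2.3219 bits
  H(C) = 2.2168 bits
  H(D) = 1.8789 bits

Ranking: B > C > D > A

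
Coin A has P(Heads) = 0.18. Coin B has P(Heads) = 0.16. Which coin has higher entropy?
A

For binary distributions, entropy is maximized at p=0.5 and decreases as p moves toward 0 or 1.

H(A) = H(0.18) = 0.6801 bits
H(B) = H(0.16) = 0.6343 bits

Distribution A (p=0.18) is closer to uniform (p=0.5), so it has higher entropy.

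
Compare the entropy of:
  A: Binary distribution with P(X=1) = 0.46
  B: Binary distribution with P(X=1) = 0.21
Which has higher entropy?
A

For binary distributions, entropy is maximized at p=0.5 and decreases as p moves toward 0 or 1.

H(A) = H(0.46) = 0.9954 bits
H(B) = H(0.21) = 0.7415 bits

Distribution A (p=0.46) is closer to uniform (p=0.5), so it has higher entropy.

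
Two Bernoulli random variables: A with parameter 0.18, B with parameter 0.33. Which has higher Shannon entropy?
B

For binary distributions, entropy is maximized at p=0.5 and decreases as p moves toward 0 or 1.

H(A) = H(0.18) = 0.6801 bits
H(B) = H(0.33) = 0.9149 bits

Distribution B (p=0.33) is closer to uniform (p=0.5), so it has higher entropy.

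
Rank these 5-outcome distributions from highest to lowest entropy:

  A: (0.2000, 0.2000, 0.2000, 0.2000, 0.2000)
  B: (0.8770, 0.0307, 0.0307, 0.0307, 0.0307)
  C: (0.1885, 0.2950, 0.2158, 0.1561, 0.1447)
A > C > B

Key insight: Entropy is maximized by uniform distributions and minimized by concentrated distributions.

- Uniform distributions have maximum entropy log₂(5) = 2.3219 bits
- The more "peaked" or concentrated a distribution, the lower its entropy

Entropies:
  H(A) = 2.3219 bits
  H(B) = 0.7839 bits
  H(C) = 2.2724 bits

Ranking: A > C > B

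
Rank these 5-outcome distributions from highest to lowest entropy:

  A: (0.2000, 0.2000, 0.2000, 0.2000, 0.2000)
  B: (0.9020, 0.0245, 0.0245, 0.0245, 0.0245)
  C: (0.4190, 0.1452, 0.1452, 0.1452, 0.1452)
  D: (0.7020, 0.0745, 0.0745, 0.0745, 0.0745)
A > C > D > B

Key insight: Entropy is maximized by uniform distributions and minimized by concentrated distributions.

Entropies:
  H(A) = 2.3219 bits
  H(B) = 0.6586 bits
  H(C) = 2.1430 bits
  H(D) = 1.4748 bits

Ranking: A > C > D > B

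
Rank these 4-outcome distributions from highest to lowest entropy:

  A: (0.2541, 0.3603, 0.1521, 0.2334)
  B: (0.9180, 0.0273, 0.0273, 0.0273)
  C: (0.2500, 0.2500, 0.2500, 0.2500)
C > A > B

Key insight: Entropy is maximized by uniform distributions and minimized by concentrated distributions.

- Uniform distributions have maximum entropy log₂(4) = 2.0000 bits
- The more "peaked" or concentrated a distribution, the lower its entropy

Entropies:
  H(A) = 1.9361 bits
  H(B) = 0.5392 bits
  H(C) = 2.0000 bits

Ranking: C > A > B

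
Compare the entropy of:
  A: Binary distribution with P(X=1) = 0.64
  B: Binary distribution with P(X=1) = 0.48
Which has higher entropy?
B

For binary distributions, entropy is maximized at p=0.5 and decreases as p moves toward 0 or 1.

H(A) = H(0.64) = 0.9427 bits
H(B) = H(0.48) = 0.9988 bits

Distribution B (p=0.48) is closer to uniform (p=0.5), so it has higher entropy.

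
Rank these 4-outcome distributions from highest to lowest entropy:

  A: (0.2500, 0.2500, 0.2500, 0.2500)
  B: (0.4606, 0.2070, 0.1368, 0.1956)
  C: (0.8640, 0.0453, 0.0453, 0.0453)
A > B > C

Key insight: Entropy is maximized by uniform distributions and minimized by concentrated distributions.

- Uniform distributions have maximum entropy log₂(4) = 2.0000 bits
- The more "peaked" or concentrated a distribution, the lower its entropy

Entropies:
  H(A) = 2.0000 bits
  H(B) = 1.8386 bits
  H(C) = 0.7892 bits

Ranking: A > B > C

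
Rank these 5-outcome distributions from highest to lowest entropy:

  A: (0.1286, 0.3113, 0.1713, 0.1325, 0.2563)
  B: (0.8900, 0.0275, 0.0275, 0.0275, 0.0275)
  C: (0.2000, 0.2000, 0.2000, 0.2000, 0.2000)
C > A > B

Key insight: Entropy is maximized by uniform distributions and minimized by concentrated distributions.

- Uniform distributions have maximum entropy log₂(5) = 2.3219 bits
- The more "peaked" or concentrated a distribution, the lower its entropy

Entropies:
  H(A) = 2.2304 bits
  H(B) = 0.7199 bits
  H(C) = 2.3219 bits

Ranking: C > A > B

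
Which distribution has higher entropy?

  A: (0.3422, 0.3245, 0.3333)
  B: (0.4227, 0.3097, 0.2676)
A

Both distributions are close to uniform, making this a harder comparison.

H(A) = 1.5846 bits
H(B) = 1.5578 bits

The distribution closer to uniform has higher entropy.
Answer: A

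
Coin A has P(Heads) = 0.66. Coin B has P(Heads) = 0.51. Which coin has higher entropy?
B

For binary distributions, entropy is maximized at p=0.5 and decreases as p moves toward 0 or 1.

H(A) = H(0.66) = 0.9248 bits
H(B) = H(0.51) = 0.9997 bits

Distribution B (p=0.51) is closer to uniform (p=0.5), so it has higher entropy.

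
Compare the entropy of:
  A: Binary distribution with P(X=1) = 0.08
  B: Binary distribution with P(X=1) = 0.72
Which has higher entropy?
B

For binary distributions, entropy is maximized at p=0.5 and decreases as p moves toward 0 or 1.

H(A) = H(0.08) = 0.4022 bits
H(B) = H(0.72) = 0.8555 bits

Distribution B (p=0.72) is closer to uniform (p=0.5), so it has higher entropy.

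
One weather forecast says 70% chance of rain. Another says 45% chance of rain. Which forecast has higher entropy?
45% forecast

Treat each forecast as a Bernoulli distribution. Binary entropy is maximized at p=0.5 and falls off symmetrically toward 0 or 1. The 45% forecast is closer to 50%, so it is more uncertain. H(70%) ≈ 0.881 bits, H(45%) ≈ 0.993 bits.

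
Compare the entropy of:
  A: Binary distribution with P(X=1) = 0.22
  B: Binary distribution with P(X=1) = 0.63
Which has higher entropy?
B

For binary distributions, entropy is maximized at p=0.5 and decreases as p moves toward 0 or 1.

H(A) = H(0.22) = 0.7602 bits
H(B) = H(0.63) = 0.9507 bits

Distribution B (p=0.63) is closer to uniform (p=0.5), so it has higher entropy.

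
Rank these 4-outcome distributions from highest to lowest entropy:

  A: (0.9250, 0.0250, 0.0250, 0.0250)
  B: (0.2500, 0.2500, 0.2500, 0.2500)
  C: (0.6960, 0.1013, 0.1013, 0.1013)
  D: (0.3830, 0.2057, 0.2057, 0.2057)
B > D > C > A

Key insight: Entropy is maximized by uniform distributions and minimized by concentrated distributions.

Entropies:
  H(A) = 0.5032 bits
  H(B) = 2.0000 bits
  H(C) = 1.3680 bits
  H(D) = 1.9381 bits

Ranking: B > D > C > A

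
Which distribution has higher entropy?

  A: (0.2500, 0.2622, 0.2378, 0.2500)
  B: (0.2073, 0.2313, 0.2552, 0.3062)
A

Both distributions are close to uniform, making this a harder comparison.

H(A) = 1.9991 bits
H(B) = 1.9848 bits

The distribution closer to uniform has higher entropy.
Answer: A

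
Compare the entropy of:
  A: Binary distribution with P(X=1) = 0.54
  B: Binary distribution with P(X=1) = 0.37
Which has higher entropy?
A

For binary distributions, entropy is maximized at p=0.5 and decreases as p moves toward 0 or 1.

H(A) = H(0.54) = 0.9954 bits
H(B) = H(0.37) = 0.9507 bits

Distribution A (p=0.54) is closer to uniform (p=0.5), so it has higher entropy.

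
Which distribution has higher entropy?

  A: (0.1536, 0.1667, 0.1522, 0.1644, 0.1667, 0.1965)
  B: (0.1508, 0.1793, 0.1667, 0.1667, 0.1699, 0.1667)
B

Both distributions are close to uniform, making this a harder comparison.

H(A) = 2.5796 bits
H(B) = 2.5831 bits

The distribution closer to uniform has higher entropy.
Answer: B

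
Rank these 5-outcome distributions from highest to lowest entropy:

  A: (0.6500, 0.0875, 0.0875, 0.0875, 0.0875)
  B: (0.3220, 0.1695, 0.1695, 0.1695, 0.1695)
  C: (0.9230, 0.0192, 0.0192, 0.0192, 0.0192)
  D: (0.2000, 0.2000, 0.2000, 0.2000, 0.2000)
D > B > A > C

Key insight: Entropy is maximized by uniform distributions and minimized by concentrated distributions.

Entropies:
  H(A) = 1.6341 bits
  H(B) = 2.2625 bits
  H(C) = 0.5455 bits
  H(D) = 2.3219 bits

Ranking: D > B > A > C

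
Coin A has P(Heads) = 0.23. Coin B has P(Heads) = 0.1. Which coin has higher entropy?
A

For binary distributions, entropy is maximized at p=0.5 and decreases as p moves toward 0 or 1.

H(A) = H(0.23) = 0.7780 bits
H(B) = H(0.1) = 0.4690 bits

Distribution A (p=0.23) is closer to uniform (p=0.5), so it has higher entropy.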